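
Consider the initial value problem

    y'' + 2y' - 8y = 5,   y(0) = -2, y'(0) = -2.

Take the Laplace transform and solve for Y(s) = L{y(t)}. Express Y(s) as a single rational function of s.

Y(s) = (-2*s^2 - 6*s + 5)/(s^3 + 2*s^2 - 8*s)

Take the Laplace transform of both sides.
Using L{y''} = s^2 Y - s·y(0) - y'(0) and L{y'} = sY - y(0), with y(0) = -2, y'(0) = -2, the left side becomes (s^2 + 2*s - 8)Y - (-2*s - 6).
The right side is L{5} = 5/s.
So (s^2 + 2*s - 8)Y = 5/s + (-2*s - 6).
Isolate Y and clear denominators.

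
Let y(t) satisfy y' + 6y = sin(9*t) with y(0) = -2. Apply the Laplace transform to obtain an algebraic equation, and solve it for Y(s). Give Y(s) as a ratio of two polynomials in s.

Laplace-transform each side.
The derivative rules (L{y'} = sY - y(0) = sY - (-2)) turn the left side into (s + 6)Y - (-2).
The right side is L{sin(9*t)} = 9/(s^2 + 81).
So (s + 6)Y = 9/(s^2 + 81) + (-2).
Solve for Y(s) and write it as one ratio of polynomials.

Y(s) = (-2*s^2 - 153)/(s^3 + 6*s^2 + 81*s + 486)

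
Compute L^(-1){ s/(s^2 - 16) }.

cosh(4*t)

Since L{cosh(4t)} = s/(s^2 - 16), the inverse is cosh(4*t).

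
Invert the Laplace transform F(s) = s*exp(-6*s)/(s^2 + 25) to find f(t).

The factor e^(-6s) signals a time shift by c = 6 (second shifting theorem).
L{cos(5t)} = s/(s^2 + 25), so L^-1{s/(s^2 + 25)} = cos(5*t).
Hence the inverse is u(t - 6) times that function evaluated at t - 6.

f(t) = Heaviside(t - 6)*(cos(5*t - 30))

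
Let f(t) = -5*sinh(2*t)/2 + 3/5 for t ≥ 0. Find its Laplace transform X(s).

By linearity of the Laplace transform, transform each term separately.
L{3/5} = (3/5)/s; (-5/2)·[L{sinh(2t)} = 2/(s^2 - 4)].

X(s) = -5/(s^2 - 4) + 3/(5*s)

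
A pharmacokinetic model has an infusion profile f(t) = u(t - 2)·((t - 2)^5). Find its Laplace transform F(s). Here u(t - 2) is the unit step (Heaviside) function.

By the second shifting theorem, L{u(t - c)·g(t - c)} = e^(-cs)·G(s) with c = 2 and G(s) = L{g(t)}.
L{t^5} = 5!/s^6 = 120/s^6.

F(s) = 120*exp(-2*s)/s^6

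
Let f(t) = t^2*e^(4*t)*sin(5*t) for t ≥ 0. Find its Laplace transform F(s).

L{sin(5t)} = 5/(s^2 + 25).
Multiplying by e^(4t) shifts s → s - 4, so L{e^(4*t)*sin(5*t)} = 5/((s - 4)^2 + 25).
Then apply L{t^2·g(t)} = (-1)^2 d^2/ds^2[G(s)] with G(s) = 5/((s - 4)^2 + 25):
differentiating 2 times and applying the sign gives 10*(3*s^2 - 24*s + 23)/(s^2 - 8*s + 41)^3.

F(s) = 10*(3*s^2 - 24*s + 23)/(s^2 - 8*s + 41)^3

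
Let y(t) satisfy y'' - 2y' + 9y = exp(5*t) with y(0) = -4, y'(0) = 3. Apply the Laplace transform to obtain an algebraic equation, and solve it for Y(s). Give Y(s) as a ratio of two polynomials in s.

Transform both sides with L{·}.
The derivative rules (L{y''} = s^2 Y - s·y(0) - y'(0) and L{y'} = sY - y(0), with y(0) = -4, y'(0) = 3) turn the left side into (s^2 - 2*s + 9)Y - (-4*s + 11).
The right side is L{exp(5*t)} = 1/(s - 5).
So (s^2 - 2*s + 9)Y = 1/(s - 5) + (-4*s + 11).
Isolate Y and clear denominators.

Y(s) = (-4*s^2 + 31*s - 54)/(s^3 - 7*s^2 + 19*s - 45)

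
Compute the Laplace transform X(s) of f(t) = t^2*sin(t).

L{sin(t)} = 1/(s^2 + 1).
Then apply L{t^2·g(t)} = (-1)^2 d^2/ds^2[G(s)] with G(s) = 1/(s^2 + 1):
differentiating 2 times and applying the sign gives 2*(3*s^2 - 1)/(s^2 + 1)^3.

X(s) = 2*(3*s^2 - 1)/(s^2 + 1)^3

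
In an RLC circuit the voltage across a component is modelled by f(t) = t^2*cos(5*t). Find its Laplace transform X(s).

X(s) = 2*s*(s^2 - 75)/(s^2 + 25)^3

L{cos(5t)} = s/(s^2 + 25).
Then apply L{t^2·g(t)} = (-1)^2 d^2/ds^2[G(s)] with G(s) = s/(s^2 + 25):
differentiating 2 times and applying the sign gives 2*s*(s^2 - 75)/(s^2 + 25)^3.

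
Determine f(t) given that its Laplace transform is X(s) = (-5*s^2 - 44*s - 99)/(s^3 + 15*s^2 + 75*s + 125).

f(t) = -2*t^2*exp(-5*t) + 6*t*exp(-5*t) - 5*exp(-5*t)

Factor the denominator: s^3 + 15*s^2 + 75*s + 125 = (s + 5)^3.
Partial fraction decomposition gives [-5/(s + 5)] + [6/(s + 5)^2] + [-4/(s + 5)^3].
Invert each term: -5/(s + 5) ↔ -5e^(-5t); 6/(s + 5)^2 ↔ 6t·e^(-5t); -4/(s + 5)^3 ↔ (-2)t^2·e^(-5t).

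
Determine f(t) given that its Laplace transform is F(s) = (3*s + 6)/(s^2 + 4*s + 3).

f(t) = 3*exp(-2*t)*cosh(t)

Rewrite the denominator: s^2 + 4*s + 3 = (s + 2)^2 - 1.
The form in (s + 2) signals a first-shifting-theorem factor e^(-2t).
Since L{cosh(t)} = s/(s^2 - 1), the inverse is exp(-2*t)*cosh(t), scaled by 3.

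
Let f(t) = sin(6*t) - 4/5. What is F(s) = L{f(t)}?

By linearity of the Laplace transform, transform each term separately.
L{sin(6t)} = 6/(s^2 + 36); L{-4/5} = (-4/5)/s.

F(s) = 6/(s^2 + 36) - 4/(5*s)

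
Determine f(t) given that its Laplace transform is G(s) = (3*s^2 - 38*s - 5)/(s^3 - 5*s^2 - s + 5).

Factor the denominator: s^3 - 5*s^2 - s + 5 = (s - 5)*(s - 1)*(s + 1).
Partial fraction decomposition gives [-5/(s - 5)] + [5/(s - 1)] + [3/(s + 1)].
Invert each term: -5/(s - 5) ↔ -5e^(5t); 5/(s - 1) ↔ 5e^(t); 3/(s + 1) ↔ 3e^(-t).

f(t) = -5*exp(5*t) + 5*exp(t) + 3*exp(-t)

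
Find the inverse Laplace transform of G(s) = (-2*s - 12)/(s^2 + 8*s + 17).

-4*exp(-4*t)*sin(t) - 2*exp(-4*t)*cos(t)

Complete the square in the denominator: s^2 + 8*s + 17 = (s + 4)^2 + 1^2.
Split the numerator to match: -2*s - 12 = -2·(s + 4) - 4·1.
Invert each term: -2·(s + 4)/((s + 4)^2 + 1) ↔ -2e^(-4t)cos(t); -4·1/((s + 4)^2 + 1) ↔ -4e^(-4t)sin(t).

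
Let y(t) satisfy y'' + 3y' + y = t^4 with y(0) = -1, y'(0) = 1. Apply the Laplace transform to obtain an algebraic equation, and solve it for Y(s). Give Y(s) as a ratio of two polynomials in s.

Take the Laplace transform of both sides.
Using L{y''} = s^2 Y - s·y(0) - y'(0) and L{y'} = sY - y(0), with y(0) = -1, y'(0) = 1, the left side becomes (s^2 + 3*s + 1)Y - (-s - 2).
The right side is L{t^4} = 24/s^5.
So (s^2 + 3*s + 1)Y = 24/s^5 + (-s - 2).
Divide through and combine into a single rational function.

Y(s) = (-s^6 - 2*s^5 + 24)/(s^7 + 3*s^6 + s^5)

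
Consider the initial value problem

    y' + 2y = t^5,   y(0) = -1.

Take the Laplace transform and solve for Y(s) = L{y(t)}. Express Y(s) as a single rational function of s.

Y(s) = (-s^6 + 120)/(s^7 + 2*s^6)

Take the Laplace transform of both sides.
With L{y'} = sY - y(0) = sY - (-1): the LHS transforms to (s + 2)Y - (-1).
The right side is L{t^5} = 120/s^6.
So (s + 2)Y = 120/s^6 + (-1).
Isolate Y and clear denominators.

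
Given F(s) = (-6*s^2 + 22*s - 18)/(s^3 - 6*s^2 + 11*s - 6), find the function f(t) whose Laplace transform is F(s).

f(t) = -3*exp(3*t) - 2*exp(2*t) - exp(t)

Factor the denominator: s^3 - 6*s^2 + 11*s - 6 = (s - 3)*(s - 2)*(s - 1).
Partial fraction decomposition gives [-2/(s - 2)] + [-1/(s - 1)] + [-3/(s - 3)].
Invert each term: -2/(s - 2) ↔ -2e^(2t); -1/(s - 1) ↔ -e^(t); -3/(s - 3) ↔ -3e^(3t).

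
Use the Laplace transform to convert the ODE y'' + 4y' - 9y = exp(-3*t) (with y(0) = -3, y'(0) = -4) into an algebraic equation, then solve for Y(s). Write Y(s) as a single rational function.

Y(s) = (-3*s^2 - 25*s - 47)/(s^3 + 7*s^2 + 3*s - 27)

Transform both sides with L{·}.
Using L{y''} = s^2 Y - s·y(0) - y'(0) and L{y'} = sY - y(0), with y(0) = -3, y'(0) = -4, the left side becomes (s^2 + 4*s - 9)Y - (-3*s - 16).
The right side is L{exp(-3*t)} = 1/(s + 3).
So (s^2 + 4*s - 9)Y = 1/(s + 3) + (-3*s - 16).
Solve for Y(s) and write it as one ratio of polynomials.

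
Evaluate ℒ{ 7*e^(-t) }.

L{7} = 7/s.
By the first shifting theorem, multiplying by e^(-t) replaces s with s + 1.

7/(s + 1)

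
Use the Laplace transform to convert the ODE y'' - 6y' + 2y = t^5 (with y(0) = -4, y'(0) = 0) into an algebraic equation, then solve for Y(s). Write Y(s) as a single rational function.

Laplace-transform each side.
With L{y''} = s^2 Y - s·y(0) - y'(0) and L{y'} = sY - y(0), with y(0) = -4, y'(0) = 0: the LHS transforms to (s^2 - 6*s + 2)Y - (-4*s + 24).
The right side is L{t^5} = 120/s^6.
So (s^2 - 6*s + 2)Y = 120/s^6 + (-4*s + 24).
Isolate Y and clear denominators.

Y(s) = (-4*s^7 + 24*s^6 + 120)/(s^8 - 6*s^7 + 2*s^6)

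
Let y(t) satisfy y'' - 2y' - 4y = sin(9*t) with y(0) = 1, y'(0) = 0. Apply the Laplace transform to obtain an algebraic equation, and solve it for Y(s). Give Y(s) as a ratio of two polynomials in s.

Y(s) = (s^3 - 2*s^2 + 81*s - 153)/(s^4 - 2*s^3 + 77*s^2 - 162*s - 324)

Laplace-transform each side.
Using L{y''} = s^2 Y - s·y(0) - y'(0) and L{y'} = sY - y(0), with y(0) = 1, y'(0) = 0, the left side becomes (s^2 - 2*s - 4)Y - (s - 2).
The right side is L{sin(9*t)} = 9/(s^2 + 81).
So (s^2 - 2*s - 4)Y = 9/(s^2 + 81) + (s - 2).
Divide through and combine into a single rational function.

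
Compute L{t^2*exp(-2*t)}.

L{e^(-2t)} = 1/(s + 2).
Then apply L{t^2·g(t)} = (-1)^2 d^2/ds^2[G(s)] with G(s) = 1/(s + 2):
differentiating 2 times and applying the sign gives 2/(s + 2)^3.

2/(s + 2)^3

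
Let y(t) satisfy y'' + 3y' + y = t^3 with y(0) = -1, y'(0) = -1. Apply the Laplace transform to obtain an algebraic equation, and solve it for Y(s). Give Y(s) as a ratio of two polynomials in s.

Y(s) = (-s^5 - 4*s^4 + 6)/(s^6 + 3*s^5 + s^4)

Transform both sides with L{·}.
With L{y''} = s^2 Y - s·y(0) - y'(0) and L{y'} = sY - y(0), with y(0) = -1, y'(0) = -1: the LHS transforms to (s^2 + 3*s + 1)Y - (-s - 4).
The right side is L{t^3} = 6/s^4.
So (s^2 + 3*s + 1)Y = 6/s^4 + (-s - 4).
Solve for Y(s) and write it as one ratio of polynomials.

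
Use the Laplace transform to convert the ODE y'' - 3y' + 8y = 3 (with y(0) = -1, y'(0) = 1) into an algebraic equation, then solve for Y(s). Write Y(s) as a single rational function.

Y(s) = (-s^2 + 4*s + 3)/(s^3 - 3*s^2 + 8*s)

Apply the Laplace transform to the equation.
The derivative rules (L{y''} = s^2 Y - s·y(0) - y'(0) and L{y'} = sY - y(0), with y(0) = -1, y'(0) = 1) turn the left side into (s^2 - 3*s + 8)Y - (-s + 4).
The right side is L{3} = 3/s.
So (s^2 - 3*s + 8)Y = 3/s + (-s + 4).
Divide through and combine into a single rational function.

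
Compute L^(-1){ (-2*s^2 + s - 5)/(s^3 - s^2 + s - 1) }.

-3*exp(t) + 2*sin(t) + cos(t)

Factor the denominator: s^3 - s^2 + s - 1 = (s - 1)*(s^2 + 1).
Partial fraction decomposition gives [-3/(s - 1)] + [s/(s^2 + 1)] + [2/(s^2 + 1)].
Invert each term: -3/(s - 1) ↔ -3e^(t); 1·s/(s^2 + 1) ↔ cos(t); 2·1/(s^2 + 1) ↔ 2sin(t).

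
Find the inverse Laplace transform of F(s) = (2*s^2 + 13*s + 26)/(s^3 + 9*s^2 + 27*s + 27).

Factor the denominator: s^3 + 9*s^2 + 27*s + 27 = (s + 3)^3.
Partial fraction decomposition gives [2/(s + 3)] + [(s + 3)^(-2)] + [5/(s + 3)^3].
Invert each term: 2/(s + 3) ↔ 2e^(-3t); 1/(s + 3)^2 ↔ t·e^(-3t); 5/(s + 3)^3 ↔ (5/2)t^2·e^(-3t).

5*t^2*exp(-3*t)/2 + t*exp(-3*t) + 2*exp(-3*t)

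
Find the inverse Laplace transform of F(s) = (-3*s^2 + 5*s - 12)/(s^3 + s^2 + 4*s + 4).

Factor the denominator: s^3 + s^2 + 4*s + 4 = (s + 1)*(s^2 + 4).
Partial fraction decomposition gives [-4/(s + 1)] + [s/(s^2 + 4)] + [4/(s^2 + 4)].
Invert each term: -4/(s + 1) ↔ -4e^(-t); 1·s/(s^2 + 4) ↔ cos(2t); 2·2/(s^2 + 4) ↔ 2sin(2t).

2*sin(2*t) + cos(2*t) - 4*exp(-t)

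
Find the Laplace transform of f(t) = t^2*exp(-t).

2/(s + 1)^3

L{e^(-t)} = 1/(s + 1).
Then apply L{t^2·g(t)} = (-1)^2 d^2/ds^2[G(s)] with G(s) = 1/(s + 1):
differentiating 2 times and applying the sign gives 2/(s + 1)^3.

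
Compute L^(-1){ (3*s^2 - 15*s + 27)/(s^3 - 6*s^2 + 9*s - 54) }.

Factor the denominator: s^3 - 6*s^2 + 9*s - 54 = (s - 6)*(s^2 + 9).
Partial fraction decomposition gives [1/(s - 6)] + [2*s/(s^2 + 9)] + [-3/(s^2 + 9)].
Invert each term: 1/(s - 6) ↔ e^(6t); 2·s/(s^2 + 9) ↔ 2cos(3t); -1·3/(s^2 + 9) ↔ -sin(3t).

exp(6*t) - sin(3*t) + 2*cos(3*t)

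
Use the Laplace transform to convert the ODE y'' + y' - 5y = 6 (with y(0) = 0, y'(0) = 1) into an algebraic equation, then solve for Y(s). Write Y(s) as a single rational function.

Y(s) = (s + 6)/(s^3 + s^2 - 5*s)

Take the Laplace transform of both sides.
With L{y''} = s^2 Y - s·y(0) - y'(0) and L{y'} = sY - y(0), with y(0) = 0, y'(0) = 1: the LHS transforms to (s^2 + s - 5)Y - (1).
The right side is L{6} = 6/s.
So (s^2 + s - 5)Y = 6/s + (1).
Isolate Y and clear denominators.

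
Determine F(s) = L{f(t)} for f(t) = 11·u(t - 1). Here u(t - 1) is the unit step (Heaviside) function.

F(s) = 11*exp(-s)/s

By the second shifting theorem, L{u(t - c)·g(t - c)} = e^(-cs)·G(s) with c = 1 and G(s) = L{g(t)}.
L{11} = 11/s.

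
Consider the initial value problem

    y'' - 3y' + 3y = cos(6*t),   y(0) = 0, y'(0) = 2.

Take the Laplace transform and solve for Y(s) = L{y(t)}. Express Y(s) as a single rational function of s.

Y(s) = (2*s^2 + s + 72)/(s^4 - 3*s^3 + 39*s^2 - 108*s + 108)

Apply the Laplace transform to the equation.
Using L{y''} = s^2 Y - s·y(0) - y'(0) and L{y'} = sY - y(0), with y(0) = 0, y'(0) = 2, the left side becomes (s^2 - 3*s + 3)Y - (2).
The right side is L{cos(6*t)} = s/(s^2 + 36).
So (s^2 - 3*s + 3)Y = s/(s^2 + 36) + (2).
Solve for Y(s) and write it as one ratio of polynomials.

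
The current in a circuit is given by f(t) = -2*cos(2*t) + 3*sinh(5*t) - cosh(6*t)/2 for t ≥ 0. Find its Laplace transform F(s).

By linearity of the Laplace transform, transform each term separately.
(-1/2)·[L{cosh(6t)} = s/(s^2 - 36)]; (-2)·[L{cos(2t)} = s/(s^2 + 4)]; (3)·[L{sinh(5t)} = 5/(s^2 - 25)].

F(s) = -2*s/(s^2 + 4) - s/(2*(s^2 - 36)) + 15/(s^2 - 25)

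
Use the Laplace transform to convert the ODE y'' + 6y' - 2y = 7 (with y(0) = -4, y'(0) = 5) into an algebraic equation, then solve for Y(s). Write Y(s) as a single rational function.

Transform both sides with L{·}.
Using L{y''} = s^2 Y - s·y(0) - y'(0) and L{y'} = sY - y(0), with y(0) = -4, y'(0) = 5, the left side becomes (s^2 + 6*s - 2)Y - (-4*s - 19).
The right side is L{7} = 7/s.
So (s^2 + 6*s - 2)Y = 7/s + (-4*s - 19).
Solve for Y(s) and write it as one ratio of polynomials.

Y(s) = (-4*s^2 - 19*s + 7)/(s^3 + 6*s^2 - 2*s)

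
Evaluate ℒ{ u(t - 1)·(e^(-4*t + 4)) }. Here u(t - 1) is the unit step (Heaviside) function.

By the second shifting theorem, L{u(t - c)·g(t - c)} = e^(-cs)·G(s) with c = 1 and G(s) = L{g(t)}.
L{e^(-4t)} = 1/(s + 4).

exp(-s)/(s + 4)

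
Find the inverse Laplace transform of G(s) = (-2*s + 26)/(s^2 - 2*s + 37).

Complete the square in the denominator: s^2 - 2*s + 37 = (s - 1)^2 + 6^2.
Split the numerator to match: -2*s + 26 = -2·(s - 1) + 4·6.
Invert each term: -2·(s - 1)/((s - 1)^2 + 36) ↔ -2e^(t)cos(6t); 4·6/((s - 1)^2 + 36) ↔ 4e^(t)sin(6t).

4*exp(t)*sin(6*t) - 2*exp(t)*cos(6*t)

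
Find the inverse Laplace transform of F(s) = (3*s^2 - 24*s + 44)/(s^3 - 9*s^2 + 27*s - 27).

Factor the denominator: s^3 - 9*s^2 + 27*s - 27 = (s - 3)^3.
Partial fraction decomposition gives [3/(s - 3)] + [-6/(s - 3)^2] + [-1/(s - 3)^3].
Invert each term: 3/(s - 3) ↔ 3e^(3t); -6/(s - 3)^2 ↔ -6t·e^(3t); -1/(s - 3)^3 ↔ (-1/2)t^2·e^(3t).

-t^2*exp(3*t)/2 - 6*t*exp(3*t) + 3*exp(3*t)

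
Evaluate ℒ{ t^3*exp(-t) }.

L{t^3} = 3!/s^4 = 6/s^4.
By the first shifting theorem, multiplying by e^(-t) replaces s with s + 1.

6/(s + 1)^4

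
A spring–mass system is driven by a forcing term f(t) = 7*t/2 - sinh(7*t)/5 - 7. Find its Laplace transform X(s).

X(s) = -7/(5*(s^2 - 49)) - 7/s + 7/(2*s^2)

By linearity of the Laplace transform, transform each term separately.
(7/2)·[L{t} = 1!/s^2 = 1/s^2]; L{-7} = -7/s; (-1/5)·[L{sinh(7t)} = 7/(s^2 - 49)].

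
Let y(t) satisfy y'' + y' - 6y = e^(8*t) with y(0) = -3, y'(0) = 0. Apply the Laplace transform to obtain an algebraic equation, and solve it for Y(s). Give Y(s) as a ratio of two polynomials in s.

Take the Laplace transform of both sides.
The derivative rules (L{y''} = s^2 Y - s·y(0) - y'(0) and L{y'} = sY - y(0), with y(0) = -3, y'(0) = 0) turn the left side into (s^2 + s - 6)Y - (-3*s - 3).
The right side is L{e^(8*t)} = 1/(s - 8).
So (s^2 + s - 6)Y = 1/(s - 8) + (-3*s - 3).
Divide through and combine into a single rational function.

Y(s) = (-3*s^2 + 21*s + 25)/(s^3 - 7*s^2 - 14*s + 48)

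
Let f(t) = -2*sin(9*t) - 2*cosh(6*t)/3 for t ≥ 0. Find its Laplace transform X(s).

X(s) = -2*s/(3*(s^2 - 36)) - 18/(s^2 + 81)

The transform is linear, so treat each term independently.
(-2/3)·[L{cosh(6t)} = s/(s^2 - 36)]; (-2)·[L{sin(9t)} = 9/(s^2 + 81)].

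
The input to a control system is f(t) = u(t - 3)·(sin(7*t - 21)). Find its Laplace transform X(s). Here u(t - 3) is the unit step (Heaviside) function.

X(s) = 7*exp(-3*s)/(s^2 + 49)

By the second shifting theorem, L{u(t - c)·g(t - c)} = e^(-cs)·G(s) with c = 3 and G(s) = L{g(t)}.
L{sin(7t)} = 7/(s^2 + 49).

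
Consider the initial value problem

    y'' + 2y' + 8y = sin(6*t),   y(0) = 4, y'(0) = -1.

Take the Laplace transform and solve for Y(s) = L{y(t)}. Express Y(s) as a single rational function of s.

Y(s) = (4*s^3 + 7*s^2 + 144*s + 258)/(s^4 + 2*s^3 + 44*s^2 + 72*s + 288)

Take the Laplace transform of both sides.
Using L{y''} = s^2 Y - s·y(0) - y'(0) and L{y'} = sY - y(0), with y(0) = 4, y'(0) = -1, the left side becomes (s^2 + 2*s + 8)Y - (4*s + 7).
The right side is L{sin(6*t)} = 6/(s^2 + 36).
So (s^2 + 2*s + 8)Y = 6/(s^2 + 36) + (4*s + 7).
Divide through and combine into a single rational function.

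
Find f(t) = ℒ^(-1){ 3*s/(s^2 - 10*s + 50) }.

f(t) = 3*exp(5*t)*sin(5*t) + 3*exp(5*t)*cos(5*t)

Complete the square in the denominator: s^2 - 10*s + 50 = (s - 5)^2 + 5^2.
Split the numerator to match: 3*s = 3·(s - 5) + 3·5.
Invert each term: 3·(s - 5)/((s - 5)^2 + 25) ↔ 3e^(5t)cos(5t); 3·5/((s - 5)^2 + 25) ↔ 3e^(5t)sin(5t).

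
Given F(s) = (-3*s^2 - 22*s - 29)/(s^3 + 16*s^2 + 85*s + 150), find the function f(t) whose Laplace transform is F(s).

Factor the denominator: s^3 + 16*s^2 + 85*s + 150 = (s + 5)^2*(s + 6).
Partial fraction decomposition gives [2/(s + 5)] + [6/(s + 5)^2] + [-5/(s + 6)].
Invert each term: 2/(s + 5) ↔ 2e^(-5t); 6/(s + 5)^2 ↔ 6t·e^(-5t); -5/(s + 6) ↔ -5e^(-6t).

f(t) = 6*t*exp(-5*t) + 2*exp(-5*t) - 5*exp(-6*t)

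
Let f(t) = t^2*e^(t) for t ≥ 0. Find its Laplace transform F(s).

L{t^2} = 2!/s^3 = 2/s^3.
By the first shifting theorem, multiplying by e^(t) replaces s with s - 1.

F(s) = 2/(s - 1)^3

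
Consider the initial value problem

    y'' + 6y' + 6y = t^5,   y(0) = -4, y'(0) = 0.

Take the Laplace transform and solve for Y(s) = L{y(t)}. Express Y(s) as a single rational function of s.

Apply the Laplace transform to the equation.
Using L{y''} = s^2 Y - s·y(0) - y'(0) and L{y'} = sY - y(0), with y(0) = -4, y'(0) = 0, the left side becomes (s^2 + 6*s + 6)Y - (-4*s - 24).
The right side is L{t^5} = 120/s^6.
So (s^2 + 6*s + 6)Y = 120/s^6 + (-4*s - 24).
Isolate Y and clear denominators.

Y(s) = (-4*s^7 - 24*s^6 + 120)/(s^8 + 6*s^7 + 6*s^6)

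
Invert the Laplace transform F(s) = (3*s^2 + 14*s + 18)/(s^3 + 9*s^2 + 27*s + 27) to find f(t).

Factor the denominator: s^3 + 9*s^2 + 27*s + 27 = (s + 3)^3.
Partial fraction decomposition gives [3/(s + 3)] + [-4/(s + 3)^2] + [3/(s + 3)^3].
Invert each term: 3/(s + 3) ↔ 3e^(-3t); -4/(s + 3)^2 ↔ -4t·e^(-3t); 3/(s + 3)^3 ↔ (3/2)t^2·e^(-3t).

f(t) = 3*t^2*exp(-3*t)/2 - 4*t*exp(-3*t) + 3*exp(-3*t)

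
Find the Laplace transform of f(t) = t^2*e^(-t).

L{e^(-t)} = 1/(s + 1).
Then apply L{t^2·g(t)} = (-1)^2 d^2/ds^2[G(s)] with G(s) = 1/(s + 1):
differentiating 2 times and applying the sign gives 2/(s + 1)^3.

2/(s + 1)^3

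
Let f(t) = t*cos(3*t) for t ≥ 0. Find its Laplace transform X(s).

L{cos(3t)} = s/(s^2 + 9).
Then apply L{t·g(t)} = -d/ds[G(s)] with G(s) = s/(s^2 + 9):
differentiating 1 time and applying the sign gives (s - 3)*(s + 3)/(s^2 + 9)^2.

X(s) = (s - 3)*(s + 3)/(s^2 + 9)^2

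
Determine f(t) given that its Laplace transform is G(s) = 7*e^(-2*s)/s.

The factor e^(-2s) signals a time shift by c = 2 (second shifting theorem).
L{7} = 7/s, so L^-1{7/s} = 7.
Hence the inverse is u(t - 2) times that function evaluated at t - 2.

f(t) = Heaviside(t - 2)*(7)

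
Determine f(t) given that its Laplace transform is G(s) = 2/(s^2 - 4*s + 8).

Rewrite the denominator: s^2 - 4*s + 8 = (s - 2)^2 + 4.
The form in (s - 2) signals a first-shifting-theorem factor e^(2t).
Since L{sin(2t)} = 2/(s^2 + 4), the inverse is exp(2*t)*sin(2*t).

f(t) = exp(2*t)*sin(2*t)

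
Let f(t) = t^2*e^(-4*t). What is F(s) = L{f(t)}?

L{e^(-4t)} = 1/(s + 4).
Then apply L{t^2·g(t)} = (-1)^2 d^2/ds^2[G(s)] with G(s) = 1/(s + 4):
differentiating 2 times and applying the sign gives 2/(s + 4)^3.

F(s) = 2/(s + 4)^3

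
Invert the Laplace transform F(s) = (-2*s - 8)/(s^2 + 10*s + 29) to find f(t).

f(t) = exp(-5*t)*sin(2*t) - 2*exp(-5*t)*cos(2*t)

Complete the square in the denominator: s^2 + 10*s + 29 = (s + 5)^2 + 2^2.
Split the numerator to match: -2*s - 8 = -2·(s + 5) + 1·2.
Invert each term: -2·(s + 5)/((s + 5)^2 + 4) ↔ -2e^(-5t)cos(2t); 1·2/((s + 5)^2 + 4) ↔ e^(-5t)sin(2t).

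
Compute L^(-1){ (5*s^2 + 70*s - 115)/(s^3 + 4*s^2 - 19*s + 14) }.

5*exp(2*t) + 5*exp(t) - 5*exp(-7*t)

Factor the denominator: s^3 + 4*s^2 - 19*s + 14 = (s - 2)*(s - 1)*(s + 7).
Partial fraction decomposition gives [5/(s - 2)] + [5/(s - 1)] + [-5/(s + 7)].
Invert each term: 5/(s - 2) ↔ 5e^(2t); 5/(s - 1) ↔ 5e^(t); -5/(s + 7) ↔ -5e^(-7t).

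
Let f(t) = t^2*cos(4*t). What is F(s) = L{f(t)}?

L{cos(4t)} = s/(s^2 + 16).
Then apply L{t^2·g(t)} = (-1)^2 d^2/ds^2[G(s)] with G(s) = s/(s^2 + 16):
differentiating 2 times and applying the sign gives 2*s*(s^2 - 48)/(s^2 + 16)^3.

F(s) = 2*s*(s^2 - 48)/(s^2 + 16)^3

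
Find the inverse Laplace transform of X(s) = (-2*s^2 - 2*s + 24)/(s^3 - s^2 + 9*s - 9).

2*exp(t) - 2*sin(3*t) - 4*cos(3*t)

Factor the denominator: s^3 - s^2 + 9*s - 9 = (s - 1)*(s^2 + 9).
Partial fraction decomposition gives [2/(s - 1)] + [-4*s/(s^2 + 9)] + [-6/(s^2 + 9)].
Invert each term: 2/(s - 1) ↔ 2e^(t); -4·s/(s^2 + 9) ↔ -4cos(3t); -2·3/(s^2 + 9) ↔ -2sin(3t).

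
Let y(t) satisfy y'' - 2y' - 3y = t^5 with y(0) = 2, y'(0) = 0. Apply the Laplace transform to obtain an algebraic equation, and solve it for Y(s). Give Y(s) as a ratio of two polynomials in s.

Y(s) = (2*s^7 - 4*s^6 + 120)/(s^8 - 2*s^7 - 3*s^6)

Laplace-transform each side.
Using L{y''} = s^2 Y - s·y(0) - y'(0) and L{y'} = sY - y(0), with y(0) = 2, y'(0) = 0, the left side becomes (s^2 - 2*s - 3)Y - (2*s - 4).
The right side is L{t^5} = 120/s^6.
So (s^2 - 2*s - 3)Y = 120/s^6 + (2*s - 4).
Isolate Y and clear denominators.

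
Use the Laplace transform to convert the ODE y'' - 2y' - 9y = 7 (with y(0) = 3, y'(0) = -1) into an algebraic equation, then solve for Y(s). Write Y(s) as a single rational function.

Y(s) = (3*s^2 - 7*s + 7)/(s^3 - 2*s^2 - 9*s)

Apply the Laplace transform to the equation.
The derivative rules (L{y''} = s^2 Y - s·y(0) - y'(0) and L{y'} = sY - y(0), with y(0) = 3, y'(0) = -1) turn the left side into (s^2 - 2*s - 9)Y - (3*s - 7).
The right side is L{7} = 7/s.
So (s^2 - 2*s - 9)Y = 7/s + (3*s - 7).
Isolate Y and clear denominators.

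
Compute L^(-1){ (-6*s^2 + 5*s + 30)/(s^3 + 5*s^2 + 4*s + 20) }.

5*sin(2*t) - cos(2*t) - 5*exp(-5*t)

Factor the denominator: s^3 + 5*s^2 + 4*s + 20 = (s + 5)*(s^2 + 4).
Partial fraction decomposition gives [-5/(s + 5)] + [-s/(s^2 + 4)] + [10/(s^2 + 4)].
Invert each term: -5/(s + 5) ↔ -5e^(-5t); -1·s/(s^2 + 4) ↔ -cos(2t); 5·2/(s^2 + 4) ↔ 5sin(2t).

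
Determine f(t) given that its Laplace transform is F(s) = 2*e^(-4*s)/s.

f(t) = Heaviside(t - 4)*(2)

The factor e^(-4s) signals a time shift by c = 4 (second shifting theorem).
L{2} = 2/s, so L^-1{2/s} = 2.
Hence the inverse is u(t - 4) times that function evaluated at t - 4.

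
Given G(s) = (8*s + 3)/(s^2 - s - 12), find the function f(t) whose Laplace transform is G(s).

f(t) = 5*exp(4*t) + 3*exp(-3*t)

Factor the denominator: s^2 - s - 12 = (s - 4)*(s + 3).
Partial fraction decomposition gives [3/(s + 3)] + [5/(s - 4)].
Invert each term: 3/(s + 3) ↔ 3e^(-3t); 5/(s - 4) ↔ 5e^(4t).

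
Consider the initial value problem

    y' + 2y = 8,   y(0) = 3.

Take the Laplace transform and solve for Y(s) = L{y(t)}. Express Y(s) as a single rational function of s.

Y(s) = (3*s + 8)/(s^2 + 2*s)

Laplace-transform each side.
The derivative rules (L{y'} = sY - y(0) = sY - 3) turn the left side into (s + 2)Y - (3).
The right side is L{8} = 8/s.
So (s + 2)Y = 8/s + (3).
Isolate Y and clear denominators.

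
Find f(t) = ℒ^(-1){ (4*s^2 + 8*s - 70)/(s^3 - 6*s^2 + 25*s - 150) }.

f(t) = 2*exp(6*t) + 4*sin(5*t) + 2*cos(5*t)

Factor the denominator: s^3 - 6*s^2 + 25*s - 150 = (s - 6)*(s^2 + 25).
Partial fraction decomposition gives [2/(s - 6)] + [2*s/(s^2 + 25)] + [20/(s^2 + 25)].
Invert each term: 2/(s - 6) ↔ 2e^(6t); 2·s/(s^2 + 25) ↔ 2cos(5t); 4·5/(s^2 + 25) ↔ 4sin(5t).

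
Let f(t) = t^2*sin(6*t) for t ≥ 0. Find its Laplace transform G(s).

G(s) = 36*(s^2 - 12)/(s^2 + 36)^3

L{sin(6t)} = 6/(s^2 + 36).
Then apply L{t^2·g(t)} = (-1)^2 d^2/ds^2[H(s)] with H(s) = 6/(s^2 + 36):
differentiating 2 times and applying the sign gives 36*(s^2 - 12)/(s^2 + 36)^3.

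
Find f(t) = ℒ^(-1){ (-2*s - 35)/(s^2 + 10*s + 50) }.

f(t) = -5*exp(-5*t)*sin(5*t) - 2*exp(-5*t)*cos(5*t)

Complete the square in the denominator: s^2 + 10*s + 50 = (s + 5)^2 + 5^2.
Split the numerator to match: -2*s - 35 = -2·(s + 5) - 5·5.
Invert each term: -2·(s + 5)/((s + 5)^2 + 25) ↔ -2e^(-5t)cos(5t); -5·5/((s + 5)^2 + 25) ↔ -5e^(-5t)sin(5t).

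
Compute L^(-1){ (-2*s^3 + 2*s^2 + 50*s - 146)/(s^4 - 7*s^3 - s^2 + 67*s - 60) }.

-3*exp(5*t) + 2*exp(4*t) - 2*exp(t) + exp(-3*t)

Factor the denominator: s^4 - 7*s^3 - s^2 + 67*s - 60 = (s - 5)*(s - 4)*(s - 1)*(s + 3).
Partial fraction decomposition gives [2/(s - 4)] + [-3/(s - 5)] + [-2/(s - 1)] + [1/(s + 3)].
Invert each term: 2/(s - 4) ↔ 2e^(4t); -3/(s - 5) ↔ -3e^(5t); -2/(s - 1) ↔ -2e^(t); 1/(s + 3) ↔ e^(-3t).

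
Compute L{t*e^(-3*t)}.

(s + 3)^(-2)

L{e^(-3t)} = 1/(s + 3).
Then apply L{t·g(t)} = -d/ds[H(s)] with H(s) = 1/(s + 3):
differentiating 1 time and applying the sign gives (s + 3)^(-2).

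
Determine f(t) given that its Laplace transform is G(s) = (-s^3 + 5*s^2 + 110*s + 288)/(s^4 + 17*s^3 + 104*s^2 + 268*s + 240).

f(t) = 4*exp(-2*t) + 2*exp(-4*t) - 4*exp(-5*t) - 3*exp(-6*t)

Factor the denominator: s^4 + 17*s^3 + 104*s^2 + 268*s + 240 = (s + 2)*(s + 4)*(s + 5)*(s + 6).
Partial fraction decomposition gives [-3/(s + 6)] + [-4/(s + 5)] + [4/(s + 2)] + [2/(s + 4)].
Invert each term: -3/(s + 6) ↔ -3e^(-6t); -4/(s + 5) ↔ -4e^(-5t); 4/(s + 2) ↔ 4e^(-2t); 2/(s + 4) ↔ 2e^(-4t).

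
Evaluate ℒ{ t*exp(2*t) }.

(s - 2)^(-2)

L{e^(2t)} = 1/(s - 2).
Then apply L{t·g(t)} = -d/ds[G(s)] with G(s) = 1/(s - 2):
differentiating 1 time and applying the sign gives (s - 2)^(-2).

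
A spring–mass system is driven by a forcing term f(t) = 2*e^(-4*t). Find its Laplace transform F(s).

L{2} = 2/s.
By the first shifting theorem, multiplying by e^(-4t) replaces s with s + 4.

F(s) = 2/(s + 4)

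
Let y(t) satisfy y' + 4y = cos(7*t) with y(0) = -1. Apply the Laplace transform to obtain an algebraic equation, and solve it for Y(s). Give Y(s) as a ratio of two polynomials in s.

Y(s) = (-s^2 + s - 49)/(s^3 + 4*s^2 + 49*s + 196)

Laplace-transform each side.
The derivative rules (L{y'} = sY - y(0) = sY - (-1)) turn the left side into (s + 4)Y - (-1).
The right side is L{cos(7*t)} = s/(s^2 + 49).
So (s + 4)Y = s/(s^2 + 49) + (-1).
Isolate Y and clear denominators.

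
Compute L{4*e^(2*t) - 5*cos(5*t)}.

-5*s/(s^2 + 25) + 4/(s - 2)

By linearity of the Laplace transform, transform each term separately.
(4)·[L{e^(2t)} = 1/(s - 2)]; (-5)·[L{cos(5t)} = s/(s^2 + 25)].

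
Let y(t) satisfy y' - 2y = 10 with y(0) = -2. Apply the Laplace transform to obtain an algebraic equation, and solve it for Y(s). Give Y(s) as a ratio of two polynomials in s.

Apply the Laplace transform to the equation.
The derivative rules (L{y'} = sY - y(0) = sY - (-2)) turn the left side into (s - 2)Y - (-2).
The right side is L{10} = 10/s.
So (s - 2)Y = 10/s + (-2).
Solve for Y(s) and write it as one ratio of polynomials.

Y(s) = (-2*s + 10)/(s^2 - 2*s)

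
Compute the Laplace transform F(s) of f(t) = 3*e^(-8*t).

L{3} = 3/s.
By the first shifting theorem, multiplying by e^(-8t) replaces s with s + 8.

F(s) = 3/(s + 8)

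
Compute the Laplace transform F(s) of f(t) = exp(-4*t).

F(s) = 1/(s + 4)

L{e^(-4t)} = 1/(s + 4).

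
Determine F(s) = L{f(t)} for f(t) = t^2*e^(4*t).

L{e^(4t)} = 1/(s - 4).
Then apply L{t^2·g(t)} = (-1)^2 d^2/ds^2[G(s)] with G(s) = 1/(s - 4):
differentiating 2 times and applying the sign gives 2/(s - 4)^3.

F(s) = 2/(s - 4)^3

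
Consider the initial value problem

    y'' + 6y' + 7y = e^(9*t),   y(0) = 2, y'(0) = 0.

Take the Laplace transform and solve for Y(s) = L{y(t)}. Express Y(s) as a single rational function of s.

Laplace-transform each side.
With L{y''} = s^2 Y - s·y(0) - y'(0) and L{y'} = sY - y(0), with y(0) = 2, y'(0) = 0: the LHS transforms to (s^2 + 6*s + 7)Y - (2*s + 12).
The right side is L{e^(9*t)} = 1/(s - 9).
So (s^2 + 6*s + 7)Y = 1/(s - 9) + (2*s + 12).
Isolate Y and clear denominators.

Y(s) = (2*s^2 - 6*s - 107)/(s^3 - 3*s^2 - 47*s - 63)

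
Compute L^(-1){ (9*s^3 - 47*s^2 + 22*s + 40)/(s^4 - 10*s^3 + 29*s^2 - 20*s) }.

Factor the denominator: s^4 - 10*s^3 + 29*s^2 - 20*s = s*(s - 5)*(s - 4)*(s - 1).
Partial fraction decomposition gives [2/(s - 1)] + [4/(s - 4)] + [-2/s] + [5/(s - 5)].
Invert each term: 2/(s - 1) ↔ 2e^(t); 4/(s - 4) ↔ 4e^(4t); -2/(s - 0) ↔ -2e^(0t); 5/(s - 5) ↔ 5e^(5t).

5*exp(5*t) + 4*exp(4*t) + 2*exp(t) - 2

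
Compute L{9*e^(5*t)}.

9/(s - 5)

L{9} = 9/s.
By the first shifting theorem, multiplying by e^(5t) replaces s with s - 5.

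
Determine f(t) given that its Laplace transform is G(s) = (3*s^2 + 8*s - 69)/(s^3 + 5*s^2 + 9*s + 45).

f(t) = -4*sin(3*t) + 4*cos(3*t) - exp(-5*t)

Factor the denominator: s^3 + 5*s^2 + 9*s + 45 = (s + 5)*(s^2 + 9).
Partial fraction decomposition gives [-1/(s + 5)] + [4*s/(s^2 + 9)] + [-12/(s^2 + 9)].
Invert each term: -1/(s + 5) ↔ -e^(-5t); 4·s/(s^2 + 9) ↔ 4cos(3t); -4·3/(s^2 + 9) ↔ -4sin(3t).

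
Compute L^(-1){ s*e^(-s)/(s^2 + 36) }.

The factor e^(-s) signals a time shift by c = 1 (second shifting theorem).
L{cos(6t)} = s/(s^2 + 36), so L^-1{s/(s^2 + 36)} = cos(6*t).
Hence the inverse is u(t - 1) times that function evaluated at t - 1.

Heaviside(t - 1)*(cos(6*t - 6))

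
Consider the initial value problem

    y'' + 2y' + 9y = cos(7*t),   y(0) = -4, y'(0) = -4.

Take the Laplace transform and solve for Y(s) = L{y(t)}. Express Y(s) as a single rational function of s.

Y(s) = (-4*s^3 - 12*s^2 - 195*s - 588)/(s^4 + 2*s^3 + 58*s^2 + 98*s + 441)

Take the Laplace transform of both sides.
With L{y''} = s^2 Y - s·y(0) - y'(0) and L{y'} = sY - y(0), with y(0) = -4, y'(0) = -4: the LHS transforms to (s^2 + 2*s + 9)Y - (-4*s - 12).
The right side is L{cos(7*t)} = s/(s^2 + 49).
So (s^2 + 2*s + 9)Y = s/(s^2 + 49) + (-4*s - 12).
Isolate Y and clear denominators.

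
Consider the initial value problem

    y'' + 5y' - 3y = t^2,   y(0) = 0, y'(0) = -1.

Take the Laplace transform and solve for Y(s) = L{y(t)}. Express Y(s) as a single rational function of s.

Transform both sides with L{·}.
The derivative rules (L{y''} = s^2 Y - s·y(0) - y'(0) and L{y'} = sY - y(0), with y(0) = 0, y'(0) = -1) turn the left side into (s^2 + 5*s - 3)Y - (-1).
The right side is L{t^2} = 2/s^3.
So (s^2 + 5*s - 3)Y = 2/s^3 + (-1).
Isolate Y and clear denominators.

Y(s) = (-s^3 + 2)/(s^5 + 5*s^4 - 3*s^3)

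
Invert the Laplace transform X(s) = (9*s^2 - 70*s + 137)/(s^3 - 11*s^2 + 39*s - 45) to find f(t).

f(t) = -4*t*exp(3*t) + 3*exp(5*t) + 6*exp(3*t)

Factor the denominator: s^3 - 11*s^2 + 39*s - 45 = (s - 5)*(s - 3)^2.
Partial fraction decomposition gives [6/(s - 3)] + [-4/(s - 3)^2] + [3/(s - 5)].
Invert each term: 6/(s - 3) ↔ 6e^(3t); -4/(s - 3)^2 ↔ -4t·e^(3t); 3/(s - 5) ↔ 3e^(5t).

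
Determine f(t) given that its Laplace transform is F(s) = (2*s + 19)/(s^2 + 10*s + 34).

Complete the square in the denominator: s^2 + 10*s + 34 = (s + 5)^2 + 3^2.
Split the numerator to match: 2*s + 19 = 2·(s + 5) + 3·3.
Invert each term: 2·(s + 5)/((s + 5)^2 + 9) ↔ 2e^(-5t)cos(3t); 3·3/((s + 5)^2 + 9) ↔ 3e^(-5t)sin(3t).

f(t) = 3*exp(-5*t)*sin(3*t) + 2*exp(-5*t)*cos(3*t)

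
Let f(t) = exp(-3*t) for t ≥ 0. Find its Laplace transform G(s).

L{e^(-3t)} = 1/(s + 3).

G(s) = 1/(s + 3)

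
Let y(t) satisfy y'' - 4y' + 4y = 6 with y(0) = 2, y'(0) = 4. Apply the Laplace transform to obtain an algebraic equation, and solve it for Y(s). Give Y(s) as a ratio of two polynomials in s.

Transform both sides with L{·}.
Using L{y''} = s^2 Y - s·y(0) - y'(0) and L{y'} = sY - y(0), with y(0) = 2, y'(0) = 4, the left side becomes (s^2 - 4*s + 4)Y - (2*s - 4).
The right side is L{6} = 6/s.
So (s^2 - 4*s + 4)Y = 6/s + (2*s - 4).
Solve for Y(s) and write it as one ratio of polynomials.

Y(s) = (2*s^2 - 4*s + 6)/(s^3 - 4*s^2 + 4*s)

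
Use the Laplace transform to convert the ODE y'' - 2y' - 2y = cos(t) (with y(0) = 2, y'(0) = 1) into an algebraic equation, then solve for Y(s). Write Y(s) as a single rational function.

Y(s) = (2*s^3 - 3*s^2 + 3*s - 3)/(s^4 - 2*s^3 - s^2 - 2*s - 2)

Apply the Laplace transform to the equation.
The derivative rules (L{y''} = s^2 Y - s·y(0) - y'(0) and L{y'} = sY - y(0), with y(0) = 2, y'(0) = 1) turn the left side into (s^2 - 2*s - 2)Y - (2*s - 3).
The right side is L{cos(t)} = s/(s^2 + 1).
So (s^2 - 2*s - 2)Y = s/(s^2 + 1) + (2*s - 3).
Isolate Y and clear denominators.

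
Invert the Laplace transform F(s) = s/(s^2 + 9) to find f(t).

Since L{cos(3t)} = s/(s^2 + 9), the inverse is cos(3*t).

f(t) = cos(3*t)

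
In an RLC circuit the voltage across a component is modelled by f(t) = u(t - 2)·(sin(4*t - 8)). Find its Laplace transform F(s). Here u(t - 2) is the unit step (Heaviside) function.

F(s) = 4*exp(-2*s)/(s^2 + 16)

By the second shifting theorem, L{u(t - c)·g(t - c)} = e^(-cs)·G(s) with c = 2 and G(s) = L{g(t)}.
L{sin(4t)} = 4/(s^2 + 16).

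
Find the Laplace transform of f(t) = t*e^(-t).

(s + 1)^(-2)

L{e^(-t)} = 1/(s + 1).
Then apply L{t·g(t)} = -d/ds[G(s)] with G(s) = 1/(s + 1):
differentiating 1 time and applying the sign gives (s + 1)^(-2).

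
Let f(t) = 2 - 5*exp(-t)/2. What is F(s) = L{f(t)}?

F(s) = -5/(2*(s + 1)) + 2/s

Apply the Laplace transform termwise.
L{2} = 2/s; (-5/2)·[L{e^(-t)} = 1/(s + 1)].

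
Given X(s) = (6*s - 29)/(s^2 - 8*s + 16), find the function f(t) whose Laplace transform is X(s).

Factor the denominator: s^2 - 8*s + 16 = (s - 4)^2.
Partial fraction decomposition gives [6/(s - 4)] + [-5/(s - 4)^2].
Invert each term: 6/(s - 4) ↔ 6e^(4t); -5/(s - 4)^2 ↔ -5t·e^(4t).

f(t) = -5*t*exp(4*t) + 6*exp(4*t)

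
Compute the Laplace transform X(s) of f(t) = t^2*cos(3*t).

X(s) = 2*s*(s^2 - 27)/(s^2 + 9)^3

L{cos(3t)} = s/(s^2 + 9).
Then apply L{t^2·g(t)} = (-1)^2 d^2/ds^2[G(s)] with G(s) = s/(s^2 + 9):
differentiating 2 times and applying the sign gives 2*s*(s^2 - 27)/(s^2 + 9)^3.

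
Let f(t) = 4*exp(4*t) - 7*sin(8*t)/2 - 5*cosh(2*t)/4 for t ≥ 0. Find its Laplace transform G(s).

G(s) = -5*s/(4*(s^2 - 4)) - 28/(s^2 + 64) + 4/(s - 4)

Apply the Laplace transform termwise.
(4)·[L{e^(4t)} = 1/(s - 4)]; (-5/4)·[L{cosh(2t)} = s/(s^2 - 4)]; (-7/2)·[L{sin(8t)} = 8/(s^2 + 64)].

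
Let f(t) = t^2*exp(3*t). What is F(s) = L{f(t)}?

F(s) = 2/(s - 3)^3

L{e^(3t)} = 1/(s - 3).
Then apply L{t^2·g(t)} = (-1)^2 d^2/ds^2[G(s)] with G(s) = 1/(s - 3):
differentiating 2 times and applying the sign gives 2/(s - 3)^3.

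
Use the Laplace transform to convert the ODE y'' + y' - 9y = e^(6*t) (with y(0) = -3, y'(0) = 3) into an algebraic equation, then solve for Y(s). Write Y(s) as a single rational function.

Apply the Laplace transform to the equation.
The derivative rules (L{y''} = s^2 Y - s·y(0) - y'(0) and L{y'} = sY - y(0), with y(0) = -3, y'(0) = 3) turn the left side into (s^2 + s - 9)Y - (-3*s).
The right side is L{e^(6*t)} = 1/(s - 6).
So (s^2 + s - 9)Y = 1/(s - 6) + (-3*s).
Isolate Y and clear denominators.

Y(s) = (-3*s^2 + 18*s + 1)/(s^3 - 5*s^2 - 15*s + 54)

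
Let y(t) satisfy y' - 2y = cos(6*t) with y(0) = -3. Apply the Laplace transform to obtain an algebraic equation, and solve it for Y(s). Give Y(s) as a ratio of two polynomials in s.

Apply the Laplace transform to the equation.
With L{y'} = sY - y(0) = sY - (-3): the LHS transforms to (s - 2)Y - (-3).
The right side is L{cos(6*t)} = s/(s^2 + 36).
So (s - 2)Y = s/(s^2 + 36) + (-3).
Isolate Y and clear denominators.

Y(s) = (-3*s^2 + s - 108)/(s^3 - 2*s^2 + 36*s - 72)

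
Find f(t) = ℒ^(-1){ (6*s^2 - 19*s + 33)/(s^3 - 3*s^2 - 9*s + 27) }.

Factor the denominator: s^3 - 3*s^2 - 9*s + 27 = (s - 3)^2*(s + 3).
Partial fraction decomposition gives [2/(s - 3)] + [5/(s - 3)^2] + [4/(s + 3)].
Invert each term: 2/(s - 3) ↔ 2e^(3t); 5/(s - 3)^2 ↔ 5t·e^(3t); 4/(s + 3) ↔ 4e^(-3t).

f(t) = 5*t*exp(3*t) + 2*exp(3*t) + 4*exp(-3*t)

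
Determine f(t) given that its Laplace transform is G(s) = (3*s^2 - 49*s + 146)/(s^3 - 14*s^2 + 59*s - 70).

Factor the denominator: s^3 - 14*s^2 + 59*s - 70 = (s - 7)*(s - 5)*(s - 2).
Partial fraction decomposition gives [-5/(s - 7)] + [4/(s - 2)] + [4/(s - 5)].
Invert each term: -5/(s - 7) ↔ -5e^(7t); 4/(s - 2) ↔ 4e^(2t); 4/(s - 5) ↔ 4e^(5t).

f(t) = -5*exp(7*t) + 4*exp(5*t) + 4*exp(2*t)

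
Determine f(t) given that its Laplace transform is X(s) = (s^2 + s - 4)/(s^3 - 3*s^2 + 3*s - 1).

f(t) = -t^2*exp(t) + 3*t*exp(t) + exp(t)

Factor the denominator: s^3 - 3*s^2 + 3*s - 1 = (s - 1)^3.
Partial fraction decomposition gives [1/(s - 1)] + [3/(s - 1)^2] + [-2/(s - 1)^3].
Invert each term: 1/(s - 1) ↔ e^(t); 3/(s - 1)^2 ↔ 3t·e^(t); -2/(s - 1)^3 ↔ (-1)t^2·e^(t).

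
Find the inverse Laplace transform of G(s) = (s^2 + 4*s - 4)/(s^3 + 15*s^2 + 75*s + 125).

Factor the denominator: s^3 + 15*s^2 + 75*s + 125 = (s + 5)^3.
Partial fraction decomposition gives [1/(s + 5)] + [-6/(s + 5)^2] + [(s + 5)^(-3)].
Invert each term: 1/(s + 5) ↔ e^(-5t); -6/(s + 5)^2 ↔ -6t·e^(-5t); 1/(s + 5)^3 ↔ (1/2)t^2·e^(-5t).

t^2*exp(-5*t)/2 - 6*t*exp(-5*t) + exp(-5*t)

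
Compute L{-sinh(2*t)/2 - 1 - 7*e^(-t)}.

-1/(s^2 - 4) - 7/(s + 1) - 1/s

The transform is linear, so treat each term independently.
L{-1} = -1/s; (-7)·[L{e^(-t)} = 1/(s + 1)]; (-1/2)·[L{sinh(2t)} = 2/(s^2 - 4)].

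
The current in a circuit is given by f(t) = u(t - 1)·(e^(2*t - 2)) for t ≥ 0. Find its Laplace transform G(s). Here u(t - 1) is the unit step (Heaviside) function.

By the second shifting theorem, L{u(t - c)·g(t - c)} = e^(-cs)·H(s) with c = 1 and H(s) = L{g(t)}.
L{e^(2t)} = 1/(s - 2).

G(s) = exp(-s)/(s - 2)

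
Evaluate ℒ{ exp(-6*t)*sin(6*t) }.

L{sin(6t)} = 6/(s^2 + 36).
By the first shifting theorem, multiplying by e^(-6t) replaces s with s + 6.

6/((s + 6)^2 + 36)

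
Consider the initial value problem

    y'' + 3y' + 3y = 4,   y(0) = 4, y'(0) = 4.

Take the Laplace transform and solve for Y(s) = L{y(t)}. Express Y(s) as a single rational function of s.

Transform both sides with L{·}.
The derivative rules (L{y''} = s^2 Y - s·y(0) - y'(0) and L{y'} = sY - y(0), with y(0) = 4, y'(0) = 4) turn the left side into (s^2 + 3*s + 3)Y - (4*s + 16).
The right side is L{4} = 4/s.
So (s^2 + 3*s + 3)Y = 4/s + (4*s + 16).
Solve for Y(s) and write it as one ratio of polynomials.

Y(s) = (4*s^2 + 16*s + 4)/(s^3 + 3*s^2 + 3*s)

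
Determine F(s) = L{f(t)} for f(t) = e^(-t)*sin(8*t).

F(s) = 8/((s + 1)^2 + 64)

L{sin(8t)} = 8/(s^2 + 64).
By the first shifting theorem, multiplying by e^(-t) replaces s with s + 1.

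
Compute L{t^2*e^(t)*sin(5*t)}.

L{sin(5t)} = 5/(s^2 + 25).
Multiplying by e^(t) shifts s → s - 1, so L{e^(t)*sin(5*t)} = 5/((s - 1)^2 + 25).
Then apply L{t^2·g(t)} = (-1)^2 d^2/ds^2[G(s)] with G(s) = 5/((s - 1)^2 + 25):
differentiating 2 times and applying the sign gives 10*(3*s^2 - 6*s - 22)/(s^2 - 2*s + 26)^3.

10*(3*s^2 - 6*s - 22)/(s^2 - 2*s + 26)^3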